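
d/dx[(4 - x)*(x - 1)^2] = -3*x^2 + 12*x - 9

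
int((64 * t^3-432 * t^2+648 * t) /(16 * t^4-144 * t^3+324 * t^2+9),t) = log(4*t^2*(2*t - 9)^2/9 + 1) + C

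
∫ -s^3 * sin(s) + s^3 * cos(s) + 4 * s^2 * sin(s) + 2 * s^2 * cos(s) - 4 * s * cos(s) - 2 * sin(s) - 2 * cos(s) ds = -sqrt(2)*s*(-s^2 + s + 2)*sin(s + pi/4) + C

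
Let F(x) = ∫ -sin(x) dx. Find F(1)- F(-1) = 0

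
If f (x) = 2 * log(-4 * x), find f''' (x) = 4/x^3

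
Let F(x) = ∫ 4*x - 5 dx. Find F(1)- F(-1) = -10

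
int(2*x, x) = x^2 + C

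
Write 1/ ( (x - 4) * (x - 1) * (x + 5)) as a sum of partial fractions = 1/(54*(x + 5)) - 1/(18*(x - 1)) + 1/(27*(x - 4))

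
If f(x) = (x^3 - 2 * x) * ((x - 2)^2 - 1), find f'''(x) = 60*x^2 - 96*x + 6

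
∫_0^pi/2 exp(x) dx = -1 + exp(pi/2)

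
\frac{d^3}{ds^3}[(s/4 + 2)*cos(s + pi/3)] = s*sin(s + pi/3)/4 + 2*sin(s + pi/3) - 3*cos(s + pi/3)/4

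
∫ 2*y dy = y^2 + C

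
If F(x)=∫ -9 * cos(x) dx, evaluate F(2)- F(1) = -9*sin(2) + 9*sin(1)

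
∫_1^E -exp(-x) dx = -exp(-1) + exp(-E)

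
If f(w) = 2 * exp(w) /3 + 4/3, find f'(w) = 2*exp(w)/3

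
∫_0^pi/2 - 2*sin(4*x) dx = 0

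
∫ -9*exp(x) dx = -9*exp(x) + C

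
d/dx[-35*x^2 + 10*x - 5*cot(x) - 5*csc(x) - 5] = -70*x + 5*cot(x)^2 + 5*cot(x)*csc(x) + 15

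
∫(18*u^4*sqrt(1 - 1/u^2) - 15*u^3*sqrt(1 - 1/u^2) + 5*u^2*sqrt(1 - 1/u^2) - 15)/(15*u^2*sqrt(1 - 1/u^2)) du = 2*u^3/5 - u^2/2 + u/3 + acsc(u) + C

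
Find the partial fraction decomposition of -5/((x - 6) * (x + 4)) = 1/(2*(x + 4)) - 1/(2*(x - 6))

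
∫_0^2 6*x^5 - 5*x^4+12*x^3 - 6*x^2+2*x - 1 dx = 66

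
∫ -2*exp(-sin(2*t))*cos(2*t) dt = exp(-sin(2*t)) + C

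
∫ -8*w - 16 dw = -4*w^2 - 16*w + C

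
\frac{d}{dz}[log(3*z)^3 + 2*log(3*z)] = (3*log(z)^2 + 6*log(3)*log(z) + 2 + 3*log(3)^2)/z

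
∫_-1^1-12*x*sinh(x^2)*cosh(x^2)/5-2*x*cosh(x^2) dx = 0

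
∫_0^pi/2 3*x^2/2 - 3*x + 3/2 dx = (-1 + pi/2)^3/2 + 1/2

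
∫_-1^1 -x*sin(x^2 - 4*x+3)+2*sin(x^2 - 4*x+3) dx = 1/2 - cos(8)/2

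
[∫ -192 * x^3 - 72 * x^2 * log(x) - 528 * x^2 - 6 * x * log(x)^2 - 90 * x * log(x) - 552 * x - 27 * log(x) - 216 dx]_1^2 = -3*(2*log(2) + 35)^2 + 6*log(2) + 825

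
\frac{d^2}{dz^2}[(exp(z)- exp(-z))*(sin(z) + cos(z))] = 2*sqrt(2)*(exp(2*z) + 1)*exp(-z)*cos(z + pi/4)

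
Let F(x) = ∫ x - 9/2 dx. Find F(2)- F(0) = -7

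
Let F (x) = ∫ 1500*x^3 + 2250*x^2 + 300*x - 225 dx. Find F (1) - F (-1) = 1050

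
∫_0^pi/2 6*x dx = 3*pi^2/4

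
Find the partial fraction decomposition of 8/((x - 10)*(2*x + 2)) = -4/(11*(x + 1)) + 4/(11*(x - 10))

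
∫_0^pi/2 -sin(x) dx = -1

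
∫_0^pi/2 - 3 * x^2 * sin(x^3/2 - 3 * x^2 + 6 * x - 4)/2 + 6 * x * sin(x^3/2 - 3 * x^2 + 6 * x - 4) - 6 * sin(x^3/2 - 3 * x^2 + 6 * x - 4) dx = -cos(4) + cos((-2 + pi/2)^3/2)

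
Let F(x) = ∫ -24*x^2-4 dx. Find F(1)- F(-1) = -24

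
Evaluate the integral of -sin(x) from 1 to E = cos(E) - cos(1)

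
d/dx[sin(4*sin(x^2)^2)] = 16*x*sin(x^2)*cos(x^2)*cos(4*sin(x^2)^2)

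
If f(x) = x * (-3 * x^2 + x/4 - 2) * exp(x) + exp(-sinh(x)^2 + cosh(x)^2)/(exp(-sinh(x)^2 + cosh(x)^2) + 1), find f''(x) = -3*x^3*exp(x) - 71*x^2*exp(x)/4 - 19*x*exp(x) - 7*exp(x)/2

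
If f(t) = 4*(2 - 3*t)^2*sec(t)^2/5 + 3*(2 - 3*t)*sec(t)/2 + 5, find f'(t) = 72*t^2*tan(t)*sec(t)^2/5 - 96*t*tan(t)*sec(t)^2/5 - 9*t*tan(t)*sec(t)/2 + 72*t*sec(t)^2/5 + 32*tan(t)*sec(t)^2/5 + 3*tan(t)*sec(t) - 48*sec(t)^2/5 - 9*sec(t)/2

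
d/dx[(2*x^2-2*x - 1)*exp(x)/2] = x^2*exp(x) + x*exp(x) - 3*exp(x)/2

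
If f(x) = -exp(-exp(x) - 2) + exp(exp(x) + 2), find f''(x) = (-exp(2*x) + exp(x) + exp(x + 2*exp(x) + 4) + exp(2*x + 2*exp(x) + 4))*exp(-exp(x) - 2)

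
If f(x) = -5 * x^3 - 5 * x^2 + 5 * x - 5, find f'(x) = -15*x^2 - 10*x + 5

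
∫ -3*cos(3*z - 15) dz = -sin(3*z - 15) + C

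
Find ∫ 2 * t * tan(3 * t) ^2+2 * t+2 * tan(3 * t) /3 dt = 2*t*tan(3*t)/3 + C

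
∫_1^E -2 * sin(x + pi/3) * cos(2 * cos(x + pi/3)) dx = sin(2*cos(pi/3 + E)) - sin(2*cos(1 + pi/3))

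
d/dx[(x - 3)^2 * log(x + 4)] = (2*x^2*log(x + 4) + x^2 + 2*x*log(x + 4) - 6*x - 24*log(x + 4) + 9)/(x + 4)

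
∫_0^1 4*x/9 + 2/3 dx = 8/9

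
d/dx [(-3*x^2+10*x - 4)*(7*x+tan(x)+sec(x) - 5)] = -3*x^2*tan(x)^2 - 3*x^2*tan(x)*sec(x) - 66*x^2 + 10*x*tan(x)^2 + 10*x*tan(x)*sec(x) - 6*x*tan(x) - 6*x*sec(x) + 180*x - 4*tan(x)^2 - 4*tan(x)*sec(x) + 10*tan(x) + 10*sec(x) - 82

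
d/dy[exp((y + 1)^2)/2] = y*exp(y^2 + 2*y + 1) + exp(y^2 + 2*y + 1)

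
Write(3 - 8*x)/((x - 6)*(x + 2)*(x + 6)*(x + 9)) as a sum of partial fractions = -5/(21*(x + 9)) + 17/(48*(x + 6)) - 19/(224*(x + 2)) - 1/(32*(x - 6))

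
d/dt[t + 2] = 1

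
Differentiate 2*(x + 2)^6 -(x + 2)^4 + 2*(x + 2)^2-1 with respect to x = 12*x^5 + 120*x^4 + 476*x^3 + 936*x^2 + 916*x + 360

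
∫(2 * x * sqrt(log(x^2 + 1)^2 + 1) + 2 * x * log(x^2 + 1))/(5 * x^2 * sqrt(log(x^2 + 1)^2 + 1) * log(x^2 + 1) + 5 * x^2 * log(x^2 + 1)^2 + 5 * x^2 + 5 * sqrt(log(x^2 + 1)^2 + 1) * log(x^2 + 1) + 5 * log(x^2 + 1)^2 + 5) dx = log(sqrt(log(x^2 + 1)^2 + 1) + log(x^2 + 1))/5 + C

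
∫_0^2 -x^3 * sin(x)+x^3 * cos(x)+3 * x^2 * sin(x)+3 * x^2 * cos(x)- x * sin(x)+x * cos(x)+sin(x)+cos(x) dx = 10*cos(2) + 10*sin(2)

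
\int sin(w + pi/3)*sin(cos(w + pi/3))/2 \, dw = cos(cos(w + pi/3))/2 + C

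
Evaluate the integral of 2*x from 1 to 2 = 3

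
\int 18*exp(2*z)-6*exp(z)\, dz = (3*exp(z) - 1)^2 + C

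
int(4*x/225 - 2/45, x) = 2*x^2/225 - 2*x/45 + C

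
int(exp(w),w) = exp(w) + C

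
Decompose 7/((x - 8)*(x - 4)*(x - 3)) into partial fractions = 7/(5*(x - 3)) - 7/(4*(x - 4)) + 7/(20*(x - 8))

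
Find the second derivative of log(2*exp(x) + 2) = exp(x)/(exp(2*x) + 2*exp(x) + 1)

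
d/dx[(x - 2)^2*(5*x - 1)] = 15*x^2 - 42*x + 24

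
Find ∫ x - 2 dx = x^2/2 - 2*x + C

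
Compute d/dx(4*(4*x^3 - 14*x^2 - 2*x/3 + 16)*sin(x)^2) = 16*x^3*sin(2*x) + 48*x^2*sin(x)^2 - 56*x^2*sin(2*x) - 112*x*sin(x)^2 - 8*x*sin(2*x)/3 - 8*sin(x)^2/3 + 64*sin(2*x)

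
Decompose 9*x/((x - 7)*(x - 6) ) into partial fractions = -54/(x - 6) + 63/(x - 7)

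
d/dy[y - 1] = 1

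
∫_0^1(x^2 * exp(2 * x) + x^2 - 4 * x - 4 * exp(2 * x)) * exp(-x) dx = -3*E + 3*exp(-1)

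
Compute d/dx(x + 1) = 1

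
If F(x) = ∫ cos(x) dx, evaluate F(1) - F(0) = sin(1)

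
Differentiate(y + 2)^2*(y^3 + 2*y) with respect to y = 5*y^4 + 16*y^3 + 18*y^2 + 16*y + 8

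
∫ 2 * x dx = x^2 + C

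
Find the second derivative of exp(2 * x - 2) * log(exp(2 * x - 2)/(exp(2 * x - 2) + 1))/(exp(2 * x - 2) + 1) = (4*(2*x - log(exp(2*x) + exp(2)))*exp(2*x - 2) - 4*(2*x - log(exp(2*x) + exp(2)))*exp(4*x - 4) + 8*exp(2*x - 2) - 4*exp(4*x - 4))/(exp(-6)*exp(6*x) + 3*exp(-4)*exp(4*x) + 3*exp(-2)*exp(2*x) + 1)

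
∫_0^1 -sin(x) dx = -1 + cos(1)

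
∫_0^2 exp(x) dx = -1 + exp(2)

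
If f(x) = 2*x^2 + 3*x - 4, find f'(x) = 4*x + 3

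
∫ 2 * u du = u^2 + C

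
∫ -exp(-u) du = exp(-u) + C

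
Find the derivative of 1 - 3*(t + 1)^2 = -6*t - 6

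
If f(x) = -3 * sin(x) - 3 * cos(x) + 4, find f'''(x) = -3*sin(x) + 3*cos(x)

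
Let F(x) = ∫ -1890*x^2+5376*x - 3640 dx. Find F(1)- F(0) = -1582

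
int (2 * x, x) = x^2 + C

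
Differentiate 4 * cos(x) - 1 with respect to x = -4*sin(x)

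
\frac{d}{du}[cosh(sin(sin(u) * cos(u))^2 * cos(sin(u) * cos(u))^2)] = (sin(2*u - 2*sin(2*u)) - sin(2*u + 2*sin(2*u)))*sinh(cos(sin(2*u))^2/4 - 1/4)/4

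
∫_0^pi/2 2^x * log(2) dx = -1 + 2^(pi/2)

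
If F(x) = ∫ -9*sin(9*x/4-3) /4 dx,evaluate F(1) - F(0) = cos(3/4) - cos(3)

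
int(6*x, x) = 3*x^2 + C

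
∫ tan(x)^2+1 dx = tan(x) + C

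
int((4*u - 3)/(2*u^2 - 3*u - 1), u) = log(2*u^2 - 3*u - 1) + C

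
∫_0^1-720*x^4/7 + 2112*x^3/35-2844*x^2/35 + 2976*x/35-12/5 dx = 264/35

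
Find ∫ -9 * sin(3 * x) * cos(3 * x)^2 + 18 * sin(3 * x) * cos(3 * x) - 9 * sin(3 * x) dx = (cos(3*x) - 1)^3 + C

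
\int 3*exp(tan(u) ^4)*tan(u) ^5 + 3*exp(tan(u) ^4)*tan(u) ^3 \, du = 3*exp(tan(u)^4)/4 + C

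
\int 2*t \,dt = t^2 + C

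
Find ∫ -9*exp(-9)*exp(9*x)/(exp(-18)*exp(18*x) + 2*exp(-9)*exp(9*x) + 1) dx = 1/(exp(9*x - 9) + 1) + C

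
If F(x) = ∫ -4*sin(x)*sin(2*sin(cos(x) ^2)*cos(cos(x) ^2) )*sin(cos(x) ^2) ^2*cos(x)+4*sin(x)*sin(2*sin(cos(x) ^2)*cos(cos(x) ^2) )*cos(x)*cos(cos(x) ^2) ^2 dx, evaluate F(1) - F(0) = -cos(sin(2)) + cos(sin(cos(2) + 1))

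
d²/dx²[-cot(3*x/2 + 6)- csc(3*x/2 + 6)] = -9*cot(3*x/2 + 6)^3/2 - 9*cot(3*x/2 + 6)^2*csc(3*x/2 + 6)/2 - 9*cot(3*x/2 + 6)/2 - 9*csc(3*x/2 + 6)/4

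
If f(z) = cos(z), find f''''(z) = cos(z)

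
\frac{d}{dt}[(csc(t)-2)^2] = 2*(2 - 1/sin(t))*cos(t)/sin(t)^2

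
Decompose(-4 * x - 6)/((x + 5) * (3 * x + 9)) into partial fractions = -7/(3*(x + 5)) + 1/(x + 3)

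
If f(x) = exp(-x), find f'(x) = -exp(-x)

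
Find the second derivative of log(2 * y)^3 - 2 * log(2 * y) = (-3*log(y)^2 - 6*log(2)*log(y) + 6*log(y) - 3*log(2)^2 + 2 + 6*log(2))/y^2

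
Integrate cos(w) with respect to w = sin(w) + C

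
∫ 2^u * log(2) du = 2^u + C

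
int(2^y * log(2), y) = 2^y + C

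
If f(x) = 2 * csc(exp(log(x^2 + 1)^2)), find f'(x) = -8*x*exp(log(x^2 + 1)^2)*log(x^2 + 1)*cot(exp(log(x^2 + 1)^2))*csc(exp(log(x^2 + 1)^2))/(x^2 + 1)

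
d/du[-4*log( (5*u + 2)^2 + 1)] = (-40*u - 16)/(5*u^2 + 4*u + 1)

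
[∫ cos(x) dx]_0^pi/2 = 1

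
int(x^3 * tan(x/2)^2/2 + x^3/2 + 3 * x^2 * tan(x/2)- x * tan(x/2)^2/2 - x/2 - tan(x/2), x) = x*(x^2 - 1)*tan(x/2) + C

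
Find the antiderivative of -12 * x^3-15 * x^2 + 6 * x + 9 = -3*x^4 - 5*x^3 + 3*x^2 + 9*x + C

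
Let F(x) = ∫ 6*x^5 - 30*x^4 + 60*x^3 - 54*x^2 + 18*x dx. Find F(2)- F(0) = 4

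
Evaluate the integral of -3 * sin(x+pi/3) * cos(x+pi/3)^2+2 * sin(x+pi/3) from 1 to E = 2*cos(1 + pi/3) + cos(pi/3 + E)^3 - cos(1 + pi/3)^3 - 2*cos(pi/3 + E)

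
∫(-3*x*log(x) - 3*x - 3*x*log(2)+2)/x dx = -(3*x - 2)*log(2*x) + C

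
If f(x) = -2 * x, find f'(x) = -2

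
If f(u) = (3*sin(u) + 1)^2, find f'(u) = 6*(3*sin(u) + 1)*cos(u)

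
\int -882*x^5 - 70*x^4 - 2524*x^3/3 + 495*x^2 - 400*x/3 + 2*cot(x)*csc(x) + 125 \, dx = -147*x^6 - 14*x^5 - 631*x^4/3 + 165*x^3 - 200*x^2/3 + 125*x - 2/sin(x) + C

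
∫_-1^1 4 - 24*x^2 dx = -8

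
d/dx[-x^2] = -2*x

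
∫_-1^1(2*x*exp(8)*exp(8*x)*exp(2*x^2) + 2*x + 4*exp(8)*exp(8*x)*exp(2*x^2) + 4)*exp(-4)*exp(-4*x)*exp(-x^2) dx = -E - exp(-9) + exp(-1) + exp(9)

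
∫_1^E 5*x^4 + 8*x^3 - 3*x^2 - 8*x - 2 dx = 4 + (1 + E)^2*(-2*E + exp(3))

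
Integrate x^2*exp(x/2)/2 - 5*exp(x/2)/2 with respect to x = ((x - 2)^2 - 1)*exp(x/2) + C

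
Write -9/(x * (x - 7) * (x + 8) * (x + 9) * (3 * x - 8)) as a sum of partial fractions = 729/(116480*(3*x - 8)) - 1/(560*(x + 9)) + 3/(1280*(x + 8)) - 3/(7280*(x - 7)) - 1/(448*x)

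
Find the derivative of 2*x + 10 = 2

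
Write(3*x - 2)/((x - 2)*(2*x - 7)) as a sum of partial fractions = 17/(3*(2*x - 7)) - 4/(3*(x - 2))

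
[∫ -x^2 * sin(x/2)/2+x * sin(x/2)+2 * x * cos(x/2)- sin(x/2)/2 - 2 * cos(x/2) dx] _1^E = (-1 + E)^2*cos(E/2)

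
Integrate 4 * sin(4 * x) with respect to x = -cos(4*x) + C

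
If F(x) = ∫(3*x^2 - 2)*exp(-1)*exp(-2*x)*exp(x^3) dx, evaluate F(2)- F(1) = -exp(-2) + exp(3)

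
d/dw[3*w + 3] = 3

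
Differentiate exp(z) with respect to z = exp(z)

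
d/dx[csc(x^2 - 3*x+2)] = (3 - 2*x)*cos(x^2 - 3*x + 2)/sin(x^2 - 3*x + 2)^2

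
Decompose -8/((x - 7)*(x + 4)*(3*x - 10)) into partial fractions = 36/(121*(3*x - 10)) - 4/(121*(x + 4)) - 8/(121*(x - 7))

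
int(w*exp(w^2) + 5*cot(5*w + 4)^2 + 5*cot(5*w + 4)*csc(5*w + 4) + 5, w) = exp(w^2)/2 - cot(5*w + 4) - csc(5*w + 4) + C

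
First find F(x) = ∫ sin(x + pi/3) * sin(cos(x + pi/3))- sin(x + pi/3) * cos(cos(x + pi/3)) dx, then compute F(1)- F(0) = -cos(1/2) - sin(1/2) + sin(cos(1 + pi/3)) + cos(cos(1 + pi/3))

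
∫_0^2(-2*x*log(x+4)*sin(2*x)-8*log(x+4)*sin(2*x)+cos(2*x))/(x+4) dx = -log(4) + log(6)*cos(4)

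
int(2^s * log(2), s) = 2^s + C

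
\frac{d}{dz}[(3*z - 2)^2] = 18*z - 12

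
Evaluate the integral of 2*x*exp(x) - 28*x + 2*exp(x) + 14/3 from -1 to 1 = 2*exp(-1) + 2*E + 28/3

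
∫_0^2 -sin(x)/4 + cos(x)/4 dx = -1/4 + cos(2)/4 + sin(2)/4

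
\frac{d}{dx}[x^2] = 2*x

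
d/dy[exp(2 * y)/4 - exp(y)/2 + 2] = exp(2*y)/2 - exp(y)/2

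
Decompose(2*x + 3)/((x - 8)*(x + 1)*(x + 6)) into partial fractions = -9/(70*(x + 6)) - 1/(45*(x + 1)) + 19/(126*(x - 8))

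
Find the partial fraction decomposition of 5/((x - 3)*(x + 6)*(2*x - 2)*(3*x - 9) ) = -5/(3402*(x + 6)) + 5/(168*(x - 1)) - 55/(1944*(x - 3)) + 5/(108*(x - 3)^2)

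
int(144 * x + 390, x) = 72*x^2 + 390*x + C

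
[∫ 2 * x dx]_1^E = -1 + exp(2)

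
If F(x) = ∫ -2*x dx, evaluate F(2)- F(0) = -4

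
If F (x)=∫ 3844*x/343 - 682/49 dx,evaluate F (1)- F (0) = -2852/343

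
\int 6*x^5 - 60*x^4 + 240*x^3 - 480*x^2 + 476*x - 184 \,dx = x^6 - 12*x^5 + 60*x^4 - 160*x^3 + 238*x^2 - 184*x + C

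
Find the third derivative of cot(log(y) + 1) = (-6*cot(log(y) + 1)^4 - 6*cot(log(y) + 1)^3 - 10*cot(log(y) + 1)^2 - 6*cot(log(y) + 1) - 4)/y^3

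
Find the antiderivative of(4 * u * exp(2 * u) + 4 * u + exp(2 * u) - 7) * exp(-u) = 2*(4*u - 3)*sinh(u) + C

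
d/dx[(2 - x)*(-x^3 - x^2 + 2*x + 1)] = 4*x^3 - 3*x^2 - 8*x + 3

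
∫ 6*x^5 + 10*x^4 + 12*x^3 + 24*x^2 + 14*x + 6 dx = x^6 + 2*x^5 + 3*x^4 + 8*x^3 + 7*x^2 + 6*x + C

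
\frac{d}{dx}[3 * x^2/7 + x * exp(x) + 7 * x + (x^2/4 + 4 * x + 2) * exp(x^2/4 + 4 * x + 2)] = x^3*exp(x^2/4 + 4*x + 2)/8 + 3*x^2*exp(x^2/4 + 4*x + 2) + x*exp(x) + 35*x*exp(x^2/4 + 4*x + 2)/2 + 6*x/7 + exp(x) + 12*exp(x^2/4 + 4*x + 2) + 7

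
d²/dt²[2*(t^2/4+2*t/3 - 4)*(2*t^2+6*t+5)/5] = 12*t^2/5 + 34*t/5 - 11/5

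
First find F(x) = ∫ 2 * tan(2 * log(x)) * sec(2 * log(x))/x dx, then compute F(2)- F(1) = -1 + sec(2*log(2))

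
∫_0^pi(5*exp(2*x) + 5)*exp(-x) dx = -5*exp(-pi) + 5*exp(pi)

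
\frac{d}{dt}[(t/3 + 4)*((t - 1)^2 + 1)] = t^2 + 20*t/3 - 22/3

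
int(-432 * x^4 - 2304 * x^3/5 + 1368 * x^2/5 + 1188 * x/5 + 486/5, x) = -432*x^5/5 - 576*x^4/5 + 456*x^3/5 + 594*x^2/5 + 486*x/5 + C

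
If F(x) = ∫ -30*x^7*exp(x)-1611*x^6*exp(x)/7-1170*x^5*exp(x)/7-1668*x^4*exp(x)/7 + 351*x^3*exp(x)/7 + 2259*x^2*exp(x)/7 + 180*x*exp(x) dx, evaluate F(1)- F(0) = 450*E/7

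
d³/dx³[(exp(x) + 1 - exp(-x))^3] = (27*exp(6*x) + 24*exp(5*x) - 24*exp(x) + 27)*exp(-3*x)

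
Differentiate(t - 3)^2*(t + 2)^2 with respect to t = 4*t^3 - 6*t^2 - 22*t + 12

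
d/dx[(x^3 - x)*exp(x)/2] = x^3*exp(x)/2 + 3*x^2*exp(x)/2 - x*exp(x)/2 - exp(x)/2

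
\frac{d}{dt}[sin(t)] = cos(t)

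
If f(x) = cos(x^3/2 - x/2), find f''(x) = -9*x^4*cos(x^3/2 - x/2)/4 + 3*x^2*cos(x^3/2 - x/2)/2 - 3*x*sin(x^3/2 - x/2) - cos(x^3/2 - x/2)/4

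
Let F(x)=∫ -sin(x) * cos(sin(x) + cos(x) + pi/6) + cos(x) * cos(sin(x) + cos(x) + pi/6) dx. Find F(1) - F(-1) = -sin(-sin(1) + pi/6 + cos(1)) + sin(pi/6 + cos(1) + sin(1))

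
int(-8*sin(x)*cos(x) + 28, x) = 28*x + 2*cos(2*x) + C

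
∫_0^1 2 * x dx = 1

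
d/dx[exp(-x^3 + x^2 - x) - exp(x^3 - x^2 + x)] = -3*x^2*exp(-x^3 + x^2 - x) - 3*x^2*exp(x^3 - x^2 + x) + 2*x*exp(-x^3 + x^2 - x) + 2*x*exp(x^3 - x^2 + x) - exp(-x^3 + x^2 - x) - exp(x^3 - x^2 + x)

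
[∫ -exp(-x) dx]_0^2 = -1 + exp(-2)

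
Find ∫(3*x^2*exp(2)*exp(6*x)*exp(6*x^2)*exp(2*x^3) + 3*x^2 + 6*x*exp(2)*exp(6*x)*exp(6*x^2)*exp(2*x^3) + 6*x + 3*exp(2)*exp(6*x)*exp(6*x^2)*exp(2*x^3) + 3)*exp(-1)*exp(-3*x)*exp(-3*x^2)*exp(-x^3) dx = 2*sinh((x + 1)^3) + C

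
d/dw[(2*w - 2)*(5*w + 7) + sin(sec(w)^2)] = 20*w + 2*cos(sec(w)^2)*tan(w)*sec(w)^2 + 4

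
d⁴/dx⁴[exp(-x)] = exp(-x)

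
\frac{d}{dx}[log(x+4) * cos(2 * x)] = (-2*x*log(x + 4)*sin(2*x) - 8*log(x + 4)*sin(2*x) + cos(2*x))/(x + 4)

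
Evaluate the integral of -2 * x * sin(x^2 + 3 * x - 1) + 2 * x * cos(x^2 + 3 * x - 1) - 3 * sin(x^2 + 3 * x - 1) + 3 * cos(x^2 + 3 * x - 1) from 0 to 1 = cos(3) - cos(1) + sin(3) + sin(1)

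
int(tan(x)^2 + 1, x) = tan(x) + C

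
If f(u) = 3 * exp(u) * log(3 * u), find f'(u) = (3*u*exp(u)*log(u) + 3*u*exp(u)*log(3) + 3*exp(u))/u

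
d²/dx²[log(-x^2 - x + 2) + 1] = (-2*x^2 - 2*x - 5)/(x^4 + 2*x^3 - 3*x^2 - 4*x + 4)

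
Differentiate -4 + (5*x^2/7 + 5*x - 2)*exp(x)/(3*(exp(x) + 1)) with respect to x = (5*x^2*exp(x) + 10*x*exp(2*x) + 45*x*exp(x) + 35*exp(2*x) + 21*exp(x))/(21*exp(2*x) + 42*exp(x) + 21)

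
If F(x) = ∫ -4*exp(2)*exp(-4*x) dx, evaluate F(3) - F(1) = -exp(-2) + exp(-10)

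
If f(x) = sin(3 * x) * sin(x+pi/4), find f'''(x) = -28*sin(3*x)*cos(x + pi/4) - 36*sin(x + pi/4)*cos(3*x)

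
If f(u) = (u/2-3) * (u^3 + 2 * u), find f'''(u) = 12*u - 18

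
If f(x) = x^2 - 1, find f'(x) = 2*x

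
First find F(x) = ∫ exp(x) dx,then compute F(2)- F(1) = -E + exp(2)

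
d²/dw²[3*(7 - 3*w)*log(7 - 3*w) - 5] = -27/(3*w - 7)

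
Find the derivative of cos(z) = -sin(z)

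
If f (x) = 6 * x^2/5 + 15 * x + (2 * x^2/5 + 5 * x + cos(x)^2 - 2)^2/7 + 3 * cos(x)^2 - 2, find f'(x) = 16*x^3/175 - 4*x^2*sin(2*x)/35 + 12*x^2/7 - 10*x*sin(2*x)/7 + 8*x*cos(x)^2/35 + 318*x/35 - 4*sin(x)*cos(x)^3/7 - 17*sin(2*x)/7 + 10*cos(x)^2/7 + 85/7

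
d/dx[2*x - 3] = 2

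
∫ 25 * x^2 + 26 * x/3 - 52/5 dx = 25*x^3/3 + 13*x^2/3 - 52*x/5 + C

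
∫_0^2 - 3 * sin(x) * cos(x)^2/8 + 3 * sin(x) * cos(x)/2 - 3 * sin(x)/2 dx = (-1 + cos(2)/2)^3 + 1/8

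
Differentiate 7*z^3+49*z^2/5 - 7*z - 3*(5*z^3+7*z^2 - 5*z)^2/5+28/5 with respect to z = -90*z^5 - 210*z^4 + 12*z^3/5 + 147*z^2 - 52*z/5 - 7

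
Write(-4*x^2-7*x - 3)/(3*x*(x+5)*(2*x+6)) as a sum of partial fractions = -17/(15*(x + 5)) + 1/(2*(x + 3)) - 1/(30*x)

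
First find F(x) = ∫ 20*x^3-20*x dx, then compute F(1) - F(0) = -5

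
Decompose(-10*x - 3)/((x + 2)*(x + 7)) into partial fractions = -67/(5*(x + 7)) + 17/(5*(x + 2))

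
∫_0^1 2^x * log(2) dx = 1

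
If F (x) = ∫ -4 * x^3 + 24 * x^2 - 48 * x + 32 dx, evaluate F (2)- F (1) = 1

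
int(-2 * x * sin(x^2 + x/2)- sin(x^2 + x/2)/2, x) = cos(x*(x + 1/2)) + C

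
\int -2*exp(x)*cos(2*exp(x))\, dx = -sin(2*exp(x)) + C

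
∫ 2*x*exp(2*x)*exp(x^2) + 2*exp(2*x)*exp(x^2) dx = exp(x*(x + 2)) + C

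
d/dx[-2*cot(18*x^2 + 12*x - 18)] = 24*(3*x + 1)/sin(6*(3*x^2 + 2*x - 3))^2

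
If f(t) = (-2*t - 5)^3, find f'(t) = -24*t^2 - 120*t - 150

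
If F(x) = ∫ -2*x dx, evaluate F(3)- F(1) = -8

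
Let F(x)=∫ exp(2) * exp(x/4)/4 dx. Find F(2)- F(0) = -exp(2) + exp(5/2)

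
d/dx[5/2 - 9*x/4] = -9/4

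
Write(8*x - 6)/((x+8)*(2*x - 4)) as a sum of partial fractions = 7/(2*(x + 8)) + 1/(2*(x - 2))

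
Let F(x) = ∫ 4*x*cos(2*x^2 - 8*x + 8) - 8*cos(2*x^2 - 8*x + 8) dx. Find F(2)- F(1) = -sin(2)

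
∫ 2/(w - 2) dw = log(3*(w - 2)^2) + C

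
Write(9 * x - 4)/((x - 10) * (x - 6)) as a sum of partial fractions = -25/(2*(x - 6)) + 43/(2*(x - 10))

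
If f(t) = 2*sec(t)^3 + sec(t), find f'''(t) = (-1 - 48/cos(t)^2 + 120/cos(t)^4)*sin(t)/cos(t)^2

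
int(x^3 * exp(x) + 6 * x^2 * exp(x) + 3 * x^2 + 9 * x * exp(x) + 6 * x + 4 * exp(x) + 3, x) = (x + 1)^3*(exp(x) + 1) + C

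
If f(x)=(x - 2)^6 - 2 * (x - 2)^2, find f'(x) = 6*x^5 - 60*x^4 + 240*x^3 - 480*x^2 + 476*x - 184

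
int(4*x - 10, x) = 2*x^2 - 10*x + C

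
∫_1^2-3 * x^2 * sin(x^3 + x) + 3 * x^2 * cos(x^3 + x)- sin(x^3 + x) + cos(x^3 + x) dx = -sin(2) + cos(10) + sin(10) - cos(2)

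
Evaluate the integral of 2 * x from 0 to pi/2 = pi^2/4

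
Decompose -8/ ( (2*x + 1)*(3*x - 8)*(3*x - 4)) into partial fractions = 6/(11*(3*x - 4)) - 6/(19*(3*x - 8)) - 32/(209*(2*x + 1))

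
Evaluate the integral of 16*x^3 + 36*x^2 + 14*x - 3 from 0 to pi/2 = -1 + 3*pi/2 + pi^2/2 + (-1 + 3*pi/2 + pi^2/2)^2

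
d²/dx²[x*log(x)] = 1/x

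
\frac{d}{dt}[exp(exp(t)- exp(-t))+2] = (exp(exp(t) - exp(-t)) + exp(2*t + exp(t) - exp(-t)))*exp(-t)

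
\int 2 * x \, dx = x^2 + C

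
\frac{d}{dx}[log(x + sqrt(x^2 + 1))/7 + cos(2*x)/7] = (-2*x^2*sin(2*x) - 2*x*sqrt(x^2 + 1)*sin(2*x) + x + sqrt(x^2 + 1) - 2*sin(2*x))/(7*x^2 + 7*x*sqrt(x^2 + 1) + 7)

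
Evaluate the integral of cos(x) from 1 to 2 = -sin(1) + sin(2)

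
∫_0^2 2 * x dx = 4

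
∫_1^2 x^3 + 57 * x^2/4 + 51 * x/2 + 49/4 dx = 175/2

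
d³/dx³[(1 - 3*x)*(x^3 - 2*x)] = 6 - 72*x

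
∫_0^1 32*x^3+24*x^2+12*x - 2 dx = 20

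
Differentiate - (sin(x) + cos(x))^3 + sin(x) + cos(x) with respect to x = -sqrt(2)*(3*sin(3*x + pi/4) + cos(x + pi/4))/2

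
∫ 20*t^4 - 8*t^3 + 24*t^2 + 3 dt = 4*t^5 - 2*t^4 + 8*t^3 + 3*t + C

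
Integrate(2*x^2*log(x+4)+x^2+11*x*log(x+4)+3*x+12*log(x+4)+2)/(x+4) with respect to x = (x^2 + 3*x + 2)*log(x + 4) + C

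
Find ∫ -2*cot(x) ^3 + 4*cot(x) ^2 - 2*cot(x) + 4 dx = (cot(x) - 2)^2 + C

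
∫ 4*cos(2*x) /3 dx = 2*sin(2*x)/3 + C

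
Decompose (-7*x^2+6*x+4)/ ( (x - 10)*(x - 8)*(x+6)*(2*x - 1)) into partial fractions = 14/(1235*(2*x - 1)) + 71/(728*(x + 6)) + 33/(35*(x - 8)) - 159/(152*(x - 10))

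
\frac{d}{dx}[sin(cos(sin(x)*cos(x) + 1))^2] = 2*sin(x)^2*sin(sin(x)*cos(x) + 1)*sin(cos(sin(x)*cos(x) + 1))*cos(cos(sin(x)*cos(x) + 1)) - 2*sin(sin(x)*cos(x) + 1)*sin(cos(sin(x)*cos(x) + 1))*cos(x)^2*cos(cos(sin(x)*cos(x) + 1))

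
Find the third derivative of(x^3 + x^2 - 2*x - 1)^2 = 120*x^3 + 120*x^2 - 72*x - 36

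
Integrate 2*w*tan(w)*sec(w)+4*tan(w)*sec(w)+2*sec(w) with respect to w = (2*w + 4)*sec(w) + C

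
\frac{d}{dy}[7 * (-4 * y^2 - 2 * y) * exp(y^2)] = -56*y^3*exp(y^2) - 28*y^2*exp(y^2) - 56*y*exp(y^2) - 14*exp(y^2)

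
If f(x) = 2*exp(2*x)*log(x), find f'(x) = (4*x*exp(2*x)*log(x) + 2*exp(2*x))/x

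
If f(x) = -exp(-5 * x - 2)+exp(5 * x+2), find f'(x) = (5*exp(10*x + 4) + 5)*exp(-5*x - 2)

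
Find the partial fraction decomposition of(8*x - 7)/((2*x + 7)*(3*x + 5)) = -61/(11*(3*x + 5)) + 70/(11*(2*x + 7))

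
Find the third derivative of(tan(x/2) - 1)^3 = 15*tan(x/2)^6/2 - 9*tan(x/2)^5 + 33*tan(x/2)^4/2 - 15*tan(x/2)^3 + 21*tan(x/2)^2/2 - 6*tan(x/2) + 3/2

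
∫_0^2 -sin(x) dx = -1 + cos(2)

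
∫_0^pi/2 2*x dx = pi^2/4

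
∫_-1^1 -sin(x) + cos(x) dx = 2*sin(1)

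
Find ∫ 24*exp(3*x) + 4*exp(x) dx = (8*exp(2*x) + 4)*exp(x) + C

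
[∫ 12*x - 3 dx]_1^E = -3*E - 3 + 6*exp(2)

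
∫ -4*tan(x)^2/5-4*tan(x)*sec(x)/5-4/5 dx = -4*tan(x)/5 - 4*sec(x)/5 + C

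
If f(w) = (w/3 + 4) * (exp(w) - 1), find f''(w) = w*exp(w)/3 + 14*exp(w)/3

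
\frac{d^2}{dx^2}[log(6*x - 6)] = -1/(x^2 - 2*x + 1)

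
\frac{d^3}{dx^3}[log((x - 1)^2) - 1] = 4/(x^3 - 3*x^2 + 3*x - 1)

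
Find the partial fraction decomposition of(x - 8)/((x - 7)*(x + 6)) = 14/(13*(x + 6)) - 1/(13*(x - 7))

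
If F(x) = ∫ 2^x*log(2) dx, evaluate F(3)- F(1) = 6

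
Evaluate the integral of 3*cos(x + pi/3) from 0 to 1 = -3*sqrt(3)/2 + 3*sin(1 + pi/3)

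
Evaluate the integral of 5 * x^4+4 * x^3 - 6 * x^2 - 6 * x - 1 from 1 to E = 4 + (1 + E)^2*(-exp(2) - E + exp(3))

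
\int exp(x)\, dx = exp(x) + C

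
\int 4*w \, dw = 2*w^2 + C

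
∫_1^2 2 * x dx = 3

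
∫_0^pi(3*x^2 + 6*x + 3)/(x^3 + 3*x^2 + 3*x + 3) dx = -log(3) + log(2 + (1 + pi)^3)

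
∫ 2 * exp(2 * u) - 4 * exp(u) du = (exp(u) - 2)^2 + C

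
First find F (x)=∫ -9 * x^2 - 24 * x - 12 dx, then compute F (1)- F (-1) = -30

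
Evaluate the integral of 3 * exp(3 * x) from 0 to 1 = -1 + exp(3)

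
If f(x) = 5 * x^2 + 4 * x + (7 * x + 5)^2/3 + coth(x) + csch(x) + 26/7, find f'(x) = 128*x/3 + 82/3 - cosh(x)/sinh(x)^2 - 1/sinh(x)^2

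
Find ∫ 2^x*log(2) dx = 2^x + C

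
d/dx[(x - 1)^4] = 4*x^3 - 12*x^2 + 12*x - 4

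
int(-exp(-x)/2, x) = exp(-x)/2 + C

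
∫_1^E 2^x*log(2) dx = -2 + 2^E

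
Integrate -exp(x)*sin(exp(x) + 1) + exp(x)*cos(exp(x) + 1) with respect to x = sqrt(2)*sin(exp(x) + pi/4 + 1) + C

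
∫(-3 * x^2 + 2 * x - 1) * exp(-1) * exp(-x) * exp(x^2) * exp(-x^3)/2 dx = exp(-x^3 + x^2 - x - 1)/2 + C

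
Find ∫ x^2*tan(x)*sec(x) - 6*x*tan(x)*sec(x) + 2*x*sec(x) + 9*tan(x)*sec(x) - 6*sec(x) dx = (x - 3)^2*sec(x) + C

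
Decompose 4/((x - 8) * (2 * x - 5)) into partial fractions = -8/(11*(2*x - 5)) + 4/(11*(x - 8))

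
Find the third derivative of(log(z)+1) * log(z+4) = (2*z^3*log(z) + 2*z^3*log(z + 4) - 4*z^3 + 24*z^2*log(z + 4) - 36*z^2 + 96*z*log(z + 4) - 48*z + 128*log(z + 4))/(z^6 + 12*z^5 + 48*z^4 + 64*z^3)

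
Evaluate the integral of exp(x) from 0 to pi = -1 + exp(pi)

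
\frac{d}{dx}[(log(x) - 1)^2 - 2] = (2*log(x) - 2)/x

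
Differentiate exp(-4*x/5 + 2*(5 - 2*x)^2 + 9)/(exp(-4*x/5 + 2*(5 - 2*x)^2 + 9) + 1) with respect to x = (80*x*exp(8*x^2 - 204*x/5 + 59) - 204*exp(8*x^2 - 204*x/5 + 59))/(5 + 10*exp(59)*exp(-204*x/5)*exp(8*x^2) + 5*exp(118)*exp(-408*x/5)*exp(16*x^2))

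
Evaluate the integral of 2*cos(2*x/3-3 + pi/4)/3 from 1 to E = sin(-3 + pi/4 + 2*E/3) - cos(pi/4 + 7/3)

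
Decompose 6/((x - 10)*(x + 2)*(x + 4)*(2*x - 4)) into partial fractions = -1/(56*(x + 4)) + 1/(32*(x + 2)) - 1/(64*(x - 2)) + 1/(448*(x - 10))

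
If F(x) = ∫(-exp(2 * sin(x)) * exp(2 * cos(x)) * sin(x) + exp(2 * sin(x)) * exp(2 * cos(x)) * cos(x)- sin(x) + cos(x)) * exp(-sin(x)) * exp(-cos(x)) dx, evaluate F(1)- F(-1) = -exp(-sin(1) + cos(1)) - exp(-sin(1) - cos(1)) + exp(-cos(1) + sin(1)) + exp(cos(1) + sin(1))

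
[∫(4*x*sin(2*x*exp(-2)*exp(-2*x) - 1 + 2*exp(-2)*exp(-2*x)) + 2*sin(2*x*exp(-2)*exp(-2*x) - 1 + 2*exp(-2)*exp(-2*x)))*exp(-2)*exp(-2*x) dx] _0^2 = -cos(1 - 2*exp(-2)) + cos(1 - 6*exp(-6))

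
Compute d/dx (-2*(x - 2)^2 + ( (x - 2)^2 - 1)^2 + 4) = 4*x^3 - 24*x^2 + 40*x - 16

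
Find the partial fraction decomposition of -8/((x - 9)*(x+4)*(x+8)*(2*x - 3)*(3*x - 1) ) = -324/(29575*(3*x - 1)) + 128/(21945*(2*x - 3)) - 2/(8075*(x + 8)) + 2/(1859*(x + 4)) - 4/(43095*(x - 9))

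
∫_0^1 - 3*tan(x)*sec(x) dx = 3 - 3*sec(1)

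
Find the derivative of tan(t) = cos(t)^(-2)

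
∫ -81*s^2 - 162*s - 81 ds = -27*s^3 - 81*s^2 - 81*s + C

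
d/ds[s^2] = 2*s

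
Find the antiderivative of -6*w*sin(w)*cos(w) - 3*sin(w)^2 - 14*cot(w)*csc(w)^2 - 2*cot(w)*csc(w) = -3*w*sin(w)^2 + 7*csc(w)^2 + 2*csc(w) + C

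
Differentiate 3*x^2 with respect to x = 6*x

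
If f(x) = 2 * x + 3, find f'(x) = 2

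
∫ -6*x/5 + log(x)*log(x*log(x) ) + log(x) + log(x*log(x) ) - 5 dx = x*(-3*x + 5*log(x)*log(x*log(x)) - 30)/5 + C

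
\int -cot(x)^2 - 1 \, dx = cot(x) + C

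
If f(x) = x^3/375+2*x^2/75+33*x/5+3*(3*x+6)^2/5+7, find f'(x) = x^2/125 + 814*x/75 + 141/5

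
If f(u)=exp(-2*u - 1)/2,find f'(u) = -exp(-2*u - 1)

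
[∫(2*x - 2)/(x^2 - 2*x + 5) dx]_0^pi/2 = -log(5) + log((-1 + pi/2)^2 + 4)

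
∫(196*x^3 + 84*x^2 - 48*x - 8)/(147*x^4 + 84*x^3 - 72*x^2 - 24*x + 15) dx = log((7*x^2 + 2*x - 2)^2 + 1)/3 + C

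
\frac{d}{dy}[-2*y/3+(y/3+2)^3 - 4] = y^2/9 + 4*y/3 + 10/3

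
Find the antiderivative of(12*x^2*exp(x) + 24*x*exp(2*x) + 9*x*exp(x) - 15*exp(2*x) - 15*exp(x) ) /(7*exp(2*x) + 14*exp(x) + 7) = 3*x*(4*x - 5)*exp(x)/(7*(exp(x) + 1)) + C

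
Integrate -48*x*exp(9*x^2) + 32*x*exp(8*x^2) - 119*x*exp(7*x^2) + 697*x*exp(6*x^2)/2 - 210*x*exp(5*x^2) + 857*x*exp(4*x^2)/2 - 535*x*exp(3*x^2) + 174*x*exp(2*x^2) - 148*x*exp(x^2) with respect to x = (-128*exp(8*x^2) + 96*exp(7*x^2) - 408*exp(6*x^2) + 1394*exp(5*x^2) - 1008*exp(4*x^2) + 2571*exp(3*x^2) - 4280*exp(2*x^2) + 2088*exp(x^2) - 3552)*exp(x^2)/48 + C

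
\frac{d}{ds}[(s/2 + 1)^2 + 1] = s/2 + 1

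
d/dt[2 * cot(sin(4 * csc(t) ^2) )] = 16*cos(4*csc(t)^2)*cot(t)*cot(sin(4*csc(t)^2))^2*csc(t)^2 + 16*cos(4*csc(t)^2)*cot(t)*csc(t)^2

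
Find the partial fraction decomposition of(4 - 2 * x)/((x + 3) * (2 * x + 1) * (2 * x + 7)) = 11/(3*(2*x + 7)) + 1/(3*(2*x + 1)) - 2/(x + 3)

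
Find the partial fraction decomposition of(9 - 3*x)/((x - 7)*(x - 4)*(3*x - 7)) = 9/(35*(3*x - 7)) + 1/(5*(x - 4)) - 2/(7*(x - 7))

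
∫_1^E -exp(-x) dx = -exp(-1) + exp(-E)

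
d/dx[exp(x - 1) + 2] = exp(x - 1)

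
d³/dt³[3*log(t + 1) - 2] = 6/(t^3 + 3*t^2 + 3*t + 1)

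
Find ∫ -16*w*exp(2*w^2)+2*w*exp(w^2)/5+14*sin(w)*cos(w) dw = -4*exp(2*w^2) + exp(w^2)/5 + 7*sin(w)^2 + C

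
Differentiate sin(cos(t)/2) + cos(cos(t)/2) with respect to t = -sqrt(2)*sin(t)*cos(cos(t)/2 + pi/4)/2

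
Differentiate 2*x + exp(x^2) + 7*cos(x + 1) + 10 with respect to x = 2*x*exp(x^2) - 7*sin(x + 1) + 2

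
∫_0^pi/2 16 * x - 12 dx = -8 + 2*(-2 + pi)^2 + 2*pi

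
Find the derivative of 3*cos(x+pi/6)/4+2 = -3*sin(x + pi/6)/4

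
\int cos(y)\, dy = sin(y) + C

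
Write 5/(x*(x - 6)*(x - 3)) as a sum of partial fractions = -5/(9*(x - 3)) + 5/(18*(x - 6)) + 5/(18*x)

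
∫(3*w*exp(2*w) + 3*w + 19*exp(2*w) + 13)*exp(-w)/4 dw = (3*w + 16)*sinh(w)/2 + C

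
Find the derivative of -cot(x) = sin(x)^(-2)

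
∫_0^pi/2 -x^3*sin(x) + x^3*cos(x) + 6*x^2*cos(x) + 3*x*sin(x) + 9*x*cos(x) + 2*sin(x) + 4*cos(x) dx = -1 + (1 + pi/2)^3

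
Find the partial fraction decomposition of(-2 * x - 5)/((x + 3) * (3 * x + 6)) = -1/(3*(x + 3)) - 1/(3*(x + 2))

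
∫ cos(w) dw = sin(w) + C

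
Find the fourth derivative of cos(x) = cos(x)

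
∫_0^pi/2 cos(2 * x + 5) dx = -sin(5)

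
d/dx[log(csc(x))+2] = -cot(x)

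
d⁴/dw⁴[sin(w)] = sin(w)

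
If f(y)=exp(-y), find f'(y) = -exp(-y)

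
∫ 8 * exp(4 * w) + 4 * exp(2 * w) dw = 2*(exp(2*w) + 1)*exp(2*w) + C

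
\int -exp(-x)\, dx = exp(-x) + C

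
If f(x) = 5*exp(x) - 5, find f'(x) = 5*exp(x)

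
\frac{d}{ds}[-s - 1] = -1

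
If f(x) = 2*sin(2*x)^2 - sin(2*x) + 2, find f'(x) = 4*sin(4*x) - 2*cos(2*x)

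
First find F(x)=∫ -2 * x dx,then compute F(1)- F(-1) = 0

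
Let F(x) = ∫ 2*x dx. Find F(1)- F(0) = 1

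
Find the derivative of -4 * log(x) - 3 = -4/x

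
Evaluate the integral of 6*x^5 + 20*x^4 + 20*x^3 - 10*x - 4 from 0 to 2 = 244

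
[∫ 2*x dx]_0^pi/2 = pi^2/4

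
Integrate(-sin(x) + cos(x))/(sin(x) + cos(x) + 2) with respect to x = log(sin(x) + cos(x) + 2) + C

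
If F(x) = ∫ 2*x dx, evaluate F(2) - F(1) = 3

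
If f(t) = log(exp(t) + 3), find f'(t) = exp(t)/(exp(t) + 3)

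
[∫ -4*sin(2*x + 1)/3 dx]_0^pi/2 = -4*cos(1)/3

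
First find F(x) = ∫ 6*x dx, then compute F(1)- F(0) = 3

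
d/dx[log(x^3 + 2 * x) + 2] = (3*x^2 + 2)/(x^3 + 2*x)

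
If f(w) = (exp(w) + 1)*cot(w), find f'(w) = exp(w)/tan(w) - exp(w)/sin(w)^2 - 1/sin(w)^2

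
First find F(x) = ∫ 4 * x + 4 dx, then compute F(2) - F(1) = 10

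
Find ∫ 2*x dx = x^2 + C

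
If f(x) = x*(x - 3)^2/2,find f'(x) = 3*x^2/2 - 6*x + 9/2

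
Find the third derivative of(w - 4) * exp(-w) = (7 - w)*exp(-w)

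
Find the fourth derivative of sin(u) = sin(u)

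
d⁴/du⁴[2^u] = 2^u*log(2)^4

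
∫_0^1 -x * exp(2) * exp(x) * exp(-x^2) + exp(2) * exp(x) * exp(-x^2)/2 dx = 0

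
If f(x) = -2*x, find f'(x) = -2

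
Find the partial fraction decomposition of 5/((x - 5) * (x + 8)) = -5/(13*(x + 8)) + 5/(13*(x - 5))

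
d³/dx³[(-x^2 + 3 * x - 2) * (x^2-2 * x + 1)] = 30 - 24*x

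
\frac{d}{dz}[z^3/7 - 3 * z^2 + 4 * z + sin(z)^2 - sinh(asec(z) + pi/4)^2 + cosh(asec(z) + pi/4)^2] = 3*z^2/7 - 6*z + sin(2*z) + 4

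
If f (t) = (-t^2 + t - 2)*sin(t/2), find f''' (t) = t^2*cos(t/2)/8 + 3*t*sin(t/2)/2 - t*cos(t/2)/8 - 3*sin(t/2)/4 - 11*cos(t/2)/4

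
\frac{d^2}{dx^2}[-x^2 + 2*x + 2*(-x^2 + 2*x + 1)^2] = 24*x^2 - 48*x + 6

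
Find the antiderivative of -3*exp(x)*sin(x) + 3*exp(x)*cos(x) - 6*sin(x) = (3*exp(x) + 6)*cos(x) + C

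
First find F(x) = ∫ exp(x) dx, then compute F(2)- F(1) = -E + exp(2)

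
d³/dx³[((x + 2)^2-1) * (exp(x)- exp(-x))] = (x^2*exp(2*x) + x^2 + 10*x*exp(2*x) - 2*x + 21*exp(2*x) - 3)*exp(-x)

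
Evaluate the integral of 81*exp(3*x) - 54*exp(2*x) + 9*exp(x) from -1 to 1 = -(-1 + 3*exp(-1))^3 + (-1 + 3*E)^3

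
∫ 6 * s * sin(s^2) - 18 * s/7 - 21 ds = -9*s^2/7 - 21*s - 3*cos(s^2) + C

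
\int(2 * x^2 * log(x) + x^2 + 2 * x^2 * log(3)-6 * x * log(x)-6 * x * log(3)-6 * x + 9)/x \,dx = (x - 3)^2*log(3*x) + C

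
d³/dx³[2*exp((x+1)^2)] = 16*x^3*exp(x^2 + 2*x + 1) + 48*x^2*exp(x^2 + 2*x + 1) + 72*x*exp(x^2 + 2*x + 1) + 40*exp(x^2 + 2*x + 1)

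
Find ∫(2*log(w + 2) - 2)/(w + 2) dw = (log(w + 2) - 1)^2 + C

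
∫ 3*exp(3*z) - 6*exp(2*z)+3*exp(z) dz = (exp(z) - 1)^3 + C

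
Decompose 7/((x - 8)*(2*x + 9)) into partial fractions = -14/(25*(2*x + 9)) + 7/(25*(x - 8))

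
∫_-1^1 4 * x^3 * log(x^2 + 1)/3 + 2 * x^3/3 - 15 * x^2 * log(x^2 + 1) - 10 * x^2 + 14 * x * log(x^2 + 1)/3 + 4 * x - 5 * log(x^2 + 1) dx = -20*log(2)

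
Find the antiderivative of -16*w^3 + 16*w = -4*w^4 + 8*w^2 + C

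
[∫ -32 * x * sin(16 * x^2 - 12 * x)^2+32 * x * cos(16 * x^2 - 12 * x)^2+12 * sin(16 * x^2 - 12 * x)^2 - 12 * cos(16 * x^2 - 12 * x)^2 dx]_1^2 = sin(80)/2 - sin(8)/2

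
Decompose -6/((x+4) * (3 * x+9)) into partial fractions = 2/(x + 4) - 2/(x + 3)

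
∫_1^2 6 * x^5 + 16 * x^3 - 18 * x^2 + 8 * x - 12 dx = 81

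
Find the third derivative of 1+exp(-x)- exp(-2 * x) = (8 - exp(x))*exp(-2*x)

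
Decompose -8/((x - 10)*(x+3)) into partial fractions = 8/(13*(x + 3)) - 8/(13*(x - 10))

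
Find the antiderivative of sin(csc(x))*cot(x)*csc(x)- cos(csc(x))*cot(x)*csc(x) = sqrt(2)*sin(pi/4 + 1/sin(x)) + C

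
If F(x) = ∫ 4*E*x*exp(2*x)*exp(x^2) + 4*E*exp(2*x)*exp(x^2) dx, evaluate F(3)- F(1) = -2*exp(4) + 2*exp(16)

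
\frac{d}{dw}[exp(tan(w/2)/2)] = exp(tan(w/2)/2)/(4*cos(w/2)^2)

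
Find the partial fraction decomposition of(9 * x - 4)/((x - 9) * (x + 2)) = 2/(x + 2) + 7/(x - 9)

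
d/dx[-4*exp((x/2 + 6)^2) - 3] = -2*x*exp(x^2/4 + 6*x + 36) - 24*exp(x^2/4 + 6*x + 36)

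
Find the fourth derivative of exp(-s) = exp(-s)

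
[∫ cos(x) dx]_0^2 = sin(2)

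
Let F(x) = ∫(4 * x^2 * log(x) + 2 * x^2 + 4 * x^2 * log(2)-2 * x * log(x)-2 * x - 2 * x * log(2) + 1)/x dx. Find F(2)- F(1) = 9*log(2)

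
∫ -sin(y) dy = cos(y) + C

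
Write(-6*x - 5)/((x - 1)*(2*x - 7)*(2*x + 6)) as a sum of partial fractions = -4/(5*(2*x - 7)) + 1/(8*(x + 3)) + 11/(40*(x - 1))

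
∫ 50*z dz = 25*z^2 + C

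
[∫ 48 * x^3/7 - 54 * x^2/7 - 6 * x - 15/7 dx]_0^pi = -3*pi*(-4*pi^3 + 5 + 7*pi + 6*pi^2)/7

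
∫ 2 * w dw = w^2 + C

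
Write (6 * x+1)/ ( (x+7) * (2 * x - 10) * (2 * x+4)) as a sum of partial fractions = -41/(240*(x + 7)) + 11/(140*(x + 2)) + 31/(336*(x - 5))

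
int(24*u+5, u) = 12*u^2 + 5*u + C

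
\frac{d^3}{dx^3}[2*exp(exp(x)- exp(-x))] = (2*exp(exp(x) - exp(-x)) - 6*exp(x + exp(x) - exp(-x)) + 8*exp(2*x + exp(x) - exp(-x)) + 8*exp(4*x + exp(x) - exp(-x)) + 6*exp(5*x + exp(x) - exp(-x)) + 2*exp(6*x + exp(x) - exp(-x)))*exp(-3*x)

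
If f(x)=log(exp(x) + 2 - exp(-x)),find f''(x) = (2*exp(3*x) - 4*exp(2*x) - 2*exp(x))/(exp(4*x) + 4*exp(3*x) + 2*exp(2*x) - 4*exp(x) + 1)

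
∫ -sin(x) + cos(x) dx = sin(x) + cos(x) + C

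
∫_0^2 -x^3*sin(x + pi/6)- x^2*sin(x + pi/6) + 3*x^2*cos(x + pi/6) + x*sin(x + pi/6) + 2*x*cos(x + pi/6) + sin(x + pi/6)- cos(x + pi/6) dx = 9*cos(pi/6 + 2) + sqrt(3)/2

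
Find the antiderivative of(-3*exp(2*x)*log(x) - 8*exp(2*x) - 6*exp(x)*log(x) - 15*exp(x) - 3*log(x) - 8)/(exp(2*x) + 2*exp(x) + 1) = (-(exp(x) + 1)*(3*x*log(x) + 5*x - 11) + exp(x))/(exp(x) + 1) + C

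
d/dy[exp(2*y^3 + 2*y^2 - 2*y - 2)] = 6*y^2*exp(2*y^3 + 2*y^2 - 2*y - 2) + 4*y*exp(2*y^3 + 2*y^2 - 2*y - 2) - 2*exp(2*y^3 + 2*y^2 - 2*y - 2)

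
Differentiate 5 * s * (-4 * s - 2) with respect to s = -40*s - 10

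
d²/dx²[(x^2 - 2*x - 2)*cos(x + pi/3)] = -x^2*cos(x + pi/3) - 4*x*sin(x + pi/3) + 2*x*cos(x + pi/3) + 4*sqrt(2)*cos(x + pi/12)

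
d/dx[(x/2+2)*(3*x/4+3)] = 3*x/4 + 3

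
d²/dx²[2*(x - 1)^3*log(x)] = (12*x^3*log(x) + 10*x^3 - 12*x^2*log(x) - 18*x^2 + 6*x + 2)/x^2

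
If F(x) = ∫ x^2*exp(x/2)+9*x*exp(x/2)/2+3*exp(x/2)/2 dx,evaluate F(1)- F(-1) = -2*exp(-1/2) + 4*exp(1/2)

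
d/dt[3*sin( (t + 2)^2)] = 6*(t + 2)*cos(t^2 + 4*t + 4)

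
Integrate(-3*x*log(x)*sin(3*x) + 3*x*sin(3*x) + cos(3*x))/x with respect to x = (log(x) - 1)*cos(3*x) + C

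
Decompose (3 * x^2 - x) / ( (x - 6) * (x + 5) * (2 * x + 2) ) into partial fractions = 10/(11*(x + 5)) - 1/(14*(x + 1)) + 51/(77*(x - 6))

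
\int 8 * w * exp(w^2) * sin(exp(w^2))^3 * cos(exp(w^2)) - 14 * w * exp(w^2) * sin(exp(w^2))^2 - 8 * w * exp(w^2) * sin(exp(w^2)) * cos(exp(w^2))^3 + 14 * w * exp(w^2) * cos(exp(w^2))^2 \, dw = 7*sin(2*exp(w^2))/2 + cos(4*exp(w^2))/4 + C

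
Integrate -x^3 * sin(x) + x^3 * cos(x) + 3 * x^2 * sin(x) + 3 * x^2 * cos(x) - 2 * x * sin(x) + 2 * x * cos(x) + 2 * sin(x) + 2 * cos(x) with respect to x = sqrt(2)*x*(x^2 + 2)*sin(x + pi/4) + C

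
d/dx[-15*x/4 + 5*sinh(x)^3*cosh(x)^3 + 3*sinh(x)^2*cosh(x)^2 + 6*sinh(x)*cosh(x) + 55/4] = 15*(cosh(2*x) - 1)^3/4 + 45*(cosh(2*x) - 1)^2/4 + 3*sinh(4*x)/2 + 27*cosh(2*x)/2 - 45/4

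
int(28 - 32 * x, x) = -16*x^2 + 28*x + C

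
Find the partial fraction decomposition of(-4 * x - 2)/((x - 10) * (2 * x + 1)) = -2/(x - 10)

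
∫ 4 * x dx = 2*x^2 + C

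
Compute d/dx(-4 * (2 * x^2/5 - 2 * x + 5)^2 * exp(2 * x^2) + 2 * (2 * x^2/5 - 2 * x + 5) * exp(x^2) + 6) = -64*x^5*exp(2*x^2)/25 + 128*x^4*exp(2*x^2)/5 - 3264*x^3*exp(2*x^2)/25 + 8*x^3*exp(x^2)/5 + 1696*x^2*exp(2*x^2)/5 - 8*x^2*exp(x^2) - 464*x*exp(2*x^2) + 108*x*exp(x^2)/5 + 80*exp(2*x^2) - 4*exp(x^2)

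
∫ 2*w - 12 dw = w^2 - 12*w + C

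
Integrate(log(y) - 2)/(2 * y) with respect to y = (log(y) - 2)^2/4 + C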